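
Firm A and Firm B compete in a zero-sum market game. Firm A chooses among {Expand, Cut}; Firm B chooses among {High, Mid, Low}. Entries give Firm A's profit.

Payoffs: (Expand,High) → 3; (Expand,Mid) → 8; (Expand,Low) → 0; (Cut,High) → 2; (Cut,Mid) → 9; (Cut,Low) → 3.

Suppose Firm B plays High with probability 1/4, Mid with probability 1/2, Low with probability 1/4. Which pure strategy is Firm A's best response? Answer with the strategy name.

Expected payoff of Expand: (1/4)·3 + (1/2)·8 + (1/4)·0 = 19/4.
Expected payoff of Cut: (1/4)·2 + (1/2)·9 + (1/4)·3 = 23/4.
The largest is 23/4, so Firm A's best response is Cut.

Cut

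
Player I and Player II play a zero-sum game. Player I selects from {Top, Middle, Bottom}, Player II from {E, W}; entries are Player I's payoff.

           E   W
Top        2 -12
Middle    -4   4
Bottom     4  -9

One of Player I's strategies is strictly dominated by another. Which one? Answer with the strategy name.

Bottom gives a strictly higher payoff than Top against every column: 4 > 2, -9 > -12.
So Top is strictly dominated and Player I never plays it.

Top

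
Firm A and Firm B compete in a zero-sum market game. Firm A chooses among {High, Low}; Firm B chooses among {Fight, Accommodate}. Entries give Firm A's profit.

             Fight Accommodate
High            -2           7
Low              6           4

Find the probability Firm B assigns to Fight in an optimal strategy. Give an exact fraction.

3/11

Row minima: High → -2, Low → 4; maximin = 4.
Column maxima: Fight → 6, Accommodate → 7; minimax = 6.
4 ≠ 6, so there is no saddle point; optimal play is mixed.
Let Firm A play High with probability p. Expected payoff against Fight: (-2)p + 6(1−p) = −8p + 6; against Accommodate: 7p + 4(1−p) = 3p + 4.
Setting these equal: −8p + 6 = 3p + 4 ⇒ −11p = -2 ⇒ p = 2/11, and the value is (-8)·(2/11) + 6 = 50/11.
For Firm B: with q = P(Fight), equating High's and Low's payoffs gives −9q + 7 = 2q + 4 ⇒ q = 3/11.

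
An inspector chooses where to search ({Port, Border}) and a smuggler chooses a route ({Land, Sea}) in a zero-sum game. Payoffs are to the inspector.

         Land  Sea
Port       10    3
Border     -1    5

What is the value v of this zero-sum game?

Row minima: Port → 3, Border → -1; maximin = 3.
Column maxima: Land → 10, Sea → 5; minimax = 5.
3 ≠ 5, so there is no saddle point; optimal play is mixed.
Let the inspector play Port with probability p. Expected payoff against Land: 10p + (-1)(1−p) = 11p − 1; against Sea: 3p + 5(1−p) = −2p + 5.
Setting these equal: 11p − 1 = −2p + 5 ⇒ 13p = 6 ⇒ p = 6/13, and the value is (11)·(6/13) − 1 = 53/13.
For the smuggler: with q = P(Land), equating Port's and Border's payoffs gives 7q + 3 = −6q + 5 ⇒ q = 2/13.

53/13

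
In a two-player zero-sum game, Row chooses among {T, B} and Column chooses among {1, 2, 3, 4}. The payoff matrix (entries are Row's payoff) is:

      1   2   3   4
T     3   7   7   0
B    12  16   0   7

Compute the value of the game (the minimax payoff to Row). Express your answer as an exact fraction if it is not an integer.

Row minima: T → 0, B → 0; maximin = 0.
Column maxima: 1 → 12, 2 → 16, 3 → 7, 4 → 7; minimax = 7.
0 ≠ 7, so there is no saddle point; optimal play is mixed.
1 is strictly dominated by 4 (it gives Row strictly more in every row), so Column never plays it.
2 is strictly dominated by 4 (it gives Row strictly more in every row), so Column never plays it.
On the remaining 2×2 (T, B vs 3, 4):
Let Row play T with probability p. Expected payoff against 3: 7p + 0(1−p) = 7p; against 4: 0p + 7(1−p) = −7p + 7.
Setting these equal: 7p = −7p + 7 ⇒ 14p = 7 ⇒ p = 1/2, and the value is (7)·(1/2) = 7/2.
For Column: with q = P(3), equating T's and B's payoffs gives 7q = −7q + 7 ⇒ q = 1/2.

7/2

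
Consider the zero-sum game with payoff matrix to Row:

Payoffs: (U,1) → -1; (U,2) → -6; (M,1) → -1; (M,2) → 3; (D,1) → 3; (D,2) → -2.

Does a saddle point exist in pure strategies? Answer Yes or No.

Row minima: U → -6, M → -1, D → -2; maximin = -1.
Column maxima: 1 → 3, 2 → 3; minimax = 3.
-1 ≠ 3, so no pure-strategy equilibrium exists.

No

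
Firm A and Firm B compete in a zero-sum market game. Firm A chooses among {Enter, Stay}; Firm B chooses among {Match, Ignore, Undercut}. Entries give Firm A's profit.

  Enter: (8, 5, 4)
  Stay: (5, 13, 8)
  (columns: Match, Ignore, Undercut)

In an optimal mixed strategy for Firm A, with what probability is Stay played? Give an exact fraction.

4/7

Row minima: Enter → 4, Stay → 5; maximin = 5.
Column maxima: Match → 8, Ignore → 13, Undercut → 8; minimax = 8.
5 ≠ 8, so there is no saddle point; optimal play is mixed.
Ignore is strictly dominated by Undercut (it gives Firm A strictly more in every row), so Firm B never plays it.
On the remaining 2×2 (Enter, Stay vs Match, Undercut):
Let Firm A play Enter with probability p. Expected payoff against Match: 8p + 5(1−p) = 3p + 5; against Undercut: 4p + 8(1−p) = −4p + 8.
Setting these equal: 3p + 5 = −4p + 8 ⇒ 7p = 3 ⇒ p = 3/7, and the value is (3)·(3/7) + 5 = 44/7.
For Firm B: with q = P(Match), equating Enter's and Stay's payoffs gives 4q + 4 = −3q + 8 ⇒ q = 4/7.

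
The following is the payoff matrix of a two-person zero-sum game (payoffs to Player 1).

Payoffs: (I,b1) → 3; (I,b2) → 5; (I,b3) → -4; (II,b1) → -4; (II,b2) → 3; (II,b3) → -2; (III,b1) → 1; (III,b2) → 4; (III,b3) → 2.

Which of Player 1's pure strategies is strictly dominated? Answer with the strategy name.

II

III gives a strictly higher payoff than II against every column: 1 > -4, 4 > 3, 2 > -2.
So II is strictly dominated and Player 1 never plays it.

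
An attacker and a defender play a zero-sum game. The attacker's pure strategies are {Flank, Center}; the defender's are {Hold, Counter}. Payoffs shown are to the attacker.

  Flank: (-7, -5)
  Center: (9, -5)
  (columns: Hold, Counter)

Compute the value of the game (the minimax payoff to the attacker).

Row minima: Flank → -7, Center → -5; maximin = -5.
Column maxima: Hold → 9, Counter → -5; minimax = -5.
Since maximin = minimax = -5, there is a saddle point and the value is -5.

-5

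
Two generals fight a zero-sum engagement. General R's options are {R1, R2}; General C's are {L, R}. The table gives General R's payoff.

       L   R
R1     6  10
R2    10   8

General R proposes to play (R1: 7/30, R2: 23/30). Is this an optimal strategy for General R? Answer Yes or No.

Against L this mix gives (7/30)·6 + (23/30)·10 = 136/15.
Against R this mix gives (7/30)·10 + (23/30)·8 = 127/15.
General C will play R, holding General R to 127/15. Shifting weight toward the row that does better against R would raise this floor (the equalizing mix achieves 26/3 against both R and L), so the proposed strategy is not optimal.

No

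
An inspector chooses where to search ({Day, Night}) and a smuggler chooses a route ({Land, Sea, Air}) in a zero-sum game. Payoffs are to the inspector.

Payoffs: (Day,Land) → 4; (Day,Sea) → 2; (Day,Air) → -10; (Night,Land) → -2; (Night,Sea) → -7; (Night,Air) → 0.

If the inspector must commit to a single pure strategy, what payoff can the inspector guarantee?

Row minima: Day → -10, Night → -7.
The best of these is -7.

-7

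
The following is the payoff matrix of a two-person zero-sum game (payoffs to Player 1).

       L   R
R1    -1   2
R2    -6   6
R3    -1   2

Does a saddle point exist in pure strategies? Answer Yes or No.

Row minima: R1 → -1, R2 → -6, R3 → -1; maximin = -1.
Column maxima: L → -1, R → 6; minimax = -1.
maximin = minimax = -1, so a saddle point exists.

Yes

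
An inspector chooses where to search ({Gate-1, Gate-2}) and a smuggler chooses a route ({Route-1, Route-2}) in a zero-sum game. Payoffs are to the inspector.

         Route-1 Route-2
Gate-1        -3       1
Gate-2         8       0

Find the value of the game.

2/3

Row minima: Gate-1 → -3, Gate-2 → 0; maximin = 0.
Column maxima: Route-1 → 8, Route-2 → 1; minimax = 1.
0 ≠ 1, so there is no saddle point; optimal play is mixed.
Let the inspector play Gate-1 with probability p. Expected payoff against Route-1: (-3)p + 8(1−p) = −11p + 8; against Route-2: 1p + 0(1−p) = p.
Setting these equal: −11p + 8 = p ⇒ −12p = -8 ⇒ p = 2/3, and the value is (-11)·(2/3) + 8 = 2/3.
For the smuggler: with q = P(Route-1), equating Gate-1's and Gate-2's payoffs gives −4q + 1 = 8q ⇒ q = 1/12.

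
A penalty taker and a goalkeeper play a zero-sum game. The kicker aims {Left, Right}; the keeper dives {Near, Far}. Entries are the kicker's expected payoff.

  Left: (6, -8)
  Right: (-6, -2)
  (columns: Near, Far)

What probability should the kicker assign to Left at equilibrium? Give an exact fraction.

2/9

Row minima: Left → -8, Right → -6; maximin = -6.
Column maxima: Near → 6, Far → -2; minimax = -2.
-6 ≠ -2, so there is no saddle point; optimal play is mixed.
Let the kicker play Left with probability p. Expected payoff against Near: 6p + (-6)(1−p) = 12p − 6; against Far: (-8)p + (-2)(1−p) = −6p − 2.
Setting these equal: 12p − 6 = −6p − 2 ⇒ 18p = 4 ⇒ p = 2/9, and the value is (12)·(2/9) − 6 = -10/3.
For the keeper: with q = P(Near), equating Left's and Right's payoffs gives 14q − 8 = −4q − 2 ⇒ q = 1/3.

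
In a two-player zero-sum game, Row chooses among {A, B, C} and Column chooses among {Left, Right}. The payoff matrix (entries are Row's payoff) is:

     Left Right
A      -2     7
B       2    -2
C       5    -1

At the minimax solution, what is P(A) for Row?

Row minima: A → -2, B → -2, C → -1; maximin = -1.
Column maxima: Left → 5, Right → 7; minimax = 5.
-1 ≠ 5, so there is no saddle point; optimal play is mixed.
B is strictly dominated by C, so Row never plays it.
On the remaining 2×2 (A, C vs Left, Right):
Let Row play A with probability p. Expected payoff against Left: (-2)p + 5(1−p) = −7p + 5; against Right: 7p + (-1)(1−p) = 8p − 1.
Setting these equal: −7p + 5 = 8p − 1 ⇒ −15p = -6 ⇒ p = 2/5, and the value is (-7)·(2/5) + 5 = 11/5.
For Column: with q = P(Left), equating A's and C's payoffs gives −9q + 7 = 6q − 1 ⇒ q = 8/15.

2/5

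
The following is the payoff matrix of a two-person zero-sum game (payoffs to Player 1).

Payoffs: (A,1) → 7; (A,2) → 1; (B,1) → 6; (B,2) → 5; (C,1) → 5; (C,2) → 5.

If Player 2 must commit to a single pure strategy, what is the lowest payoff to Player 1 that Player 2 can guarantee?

Column maxima: 1 → 7, 2 → 5.
The smallest of these is 5.

5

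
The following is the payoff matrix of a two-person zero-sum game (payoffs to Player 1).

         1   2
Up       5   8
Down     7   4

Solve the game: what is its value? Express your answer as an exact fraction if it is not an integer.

6

Row minima: Up → 5, Down → 4; maximin = 5.
Column maxima: 1 → 7, 2 → 8; minimax = 7.
5 ≠ 7, so there is no saddle point; optimal play is mixed.
Let Player 1 play Up with probability p. Expected payoff against 1: 5p + 7(1−p) = −2p + 7; against 2: 8p + 4(1−p) = 4p + 4.
Setting these equal: −2p + 7 = 4p + 4 ⇒ −6p = -3 ⇒ p = 1/2, and the value is (-2)·(1/2) + 7 = 6.
For Player 2: with q = P(1), equating Up's and Down's payoffs gives −3q + 8 = 3q + 4 ⇒ q = 2/3.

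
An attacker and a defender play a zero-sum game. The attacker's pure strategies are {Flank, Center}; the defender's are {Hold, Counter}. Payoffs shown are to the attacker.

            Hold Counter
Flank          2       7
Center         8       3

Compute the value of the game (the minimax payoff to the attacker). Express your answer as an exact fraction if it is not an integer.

5

Row minima: Flank → 2, Center → 3; maximin = 3.
Column maxima: Hold → 8, Counter → 7; minimax = 7.
3 ≠ 7, so there is no saddle point; optimal play is mixed.
Let the attacker play Flank with probability p. Expected payoff against Hold: 2p + 8(1−p) = −6p + 8; against Counter: 7p + 3(1−p) = 4p + 3.
Setting these equal: −6p + 8 = 4p + 3 ⇒ −10p = -5 ⇒ p = 1/2, and the value is (-6)·(1/2) + 8 = 5.
For the defender: with q = P(Hold), equating Flank's and Center's payoffs gives −5q + 7 = 5q + 3 ⇒ q = 2/5.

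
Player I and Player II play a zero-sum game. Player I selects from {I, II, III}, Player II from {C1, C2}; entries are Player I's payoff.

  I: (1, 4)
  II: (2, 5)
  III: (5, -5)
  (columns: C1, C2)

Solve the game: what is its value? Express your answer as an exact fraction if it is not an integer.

Row minima: I → 1, II → 2, III → -5; maximin = 2.
Column maxima: C1 → 5, C2 → 5; minimax = 5.
2 ≠ 5, so there is no saddle point; optimal play is mixed.
I is strictly dominated by II, so Player I never plays it.
On the remaining 2×2 (II, III vs C1, C2):
Let Player I play II with probability p. Expected payoff against C1: 2p + 5(1−p) = −3p + 5; against C2: 5p + (-5)(1−p) = 10p − 5.
Setting these equal: −3p + 5 = 10p − 5 ⇒ −13p = -10 ⇒ p = 10/13, and the value is (-3)·(10/13) + 5 = 35/13.
For Player II: with q = P(C1), equating II's and III's payoffs gives −3q + 5 = 10q − 5 ⇒ q = 10/13.

35/13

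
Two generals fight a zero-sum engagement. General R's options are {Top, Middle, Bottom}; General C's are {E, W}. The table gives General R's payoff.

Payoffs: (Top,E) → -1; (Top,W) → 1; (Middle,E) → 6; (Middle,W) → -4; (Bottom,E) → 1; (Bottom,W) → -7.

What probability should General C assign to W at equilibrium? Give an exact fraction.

Row minima: Top → -1, Middle → -4, Bottom → -7; maximin = -1.
Column maxima: E → 6, W → 1; minimax = 1.
-1 ≠ 1, so there is no saddle point; optimal play is mixed.
Bottom is strictly dominated by Middle, so General R never plays it.
On the remaining 2×2 (Top, Middle vs E, W):
Let General R play Top with probability p. Expected payoff against E: (-1)p + 6(1−p) = −7p + 6; against W: 1p + (-4)(1−p) = 5p − 4.
Setting these equal: −7p + 6 = 5p − 4 ⇒ −12p = -10 ⇒ p = 5/6, and the value is (-7)·(5/6) + 6 = 1/6.
For General C: with q = P(E), equating Top's and Middle's payoffs gives −2q + 1 = 10q − 4 ⇒ q = 5/12.

7/12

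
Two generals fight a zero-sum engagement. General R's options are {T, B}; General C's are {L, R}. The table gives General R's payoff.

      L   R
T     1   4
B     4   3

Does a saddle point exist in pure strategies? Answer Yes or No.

Row minima: T → 1, B → 3; maximin = 3.
Column maxima: L → 4, R → 4; minimax = 4.
3 ≠ 4, so no pure-strategy equilibrium exists.

No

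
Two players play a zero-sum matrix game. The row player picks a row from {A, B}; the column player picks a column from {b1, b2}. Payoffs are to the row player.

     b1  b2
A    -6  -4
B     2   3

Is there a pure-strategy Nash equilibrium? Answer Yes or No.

Yes

Row minima: A → -6, B → 2; maximin = 2.
Column maxima: b1 → 2, b2 → 3; minimax = 2.
maximin = minimax = 2, so a saddle point exists.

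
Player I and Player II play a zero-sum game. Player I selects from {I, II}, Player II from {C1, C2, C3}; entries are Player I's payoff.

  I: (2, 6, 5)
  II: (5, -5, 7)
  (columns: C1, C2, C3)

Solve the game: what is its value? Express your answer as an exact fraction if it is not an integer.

Row minima: I → 2, II → -5; maximin = 2.
Column maxima: C1 → 5, C2 → 6, C3 → 7; minimax = 5.
2 ≠ 5, so there is no saddle point; optimal play is mixed.
C3 is strictly dominated by C1 (it gives Player I strictly more in every row), so Player II never plays it.
On the remaining 2×2 (I, II vs C1, C2):
Let Player I play I with probability p. Expected payoff against C1: 2p + 5(1−p) = −3p + 5; against C2: 6p + (-5)(1−p) = 11p − 5.
Setting these equal: −3p + 5 = 11p − 5 ⇒ −14p = -10 ⇒ p = 5/7, and the value is (-3)·(5/7) + 5 = 20/7.
For Player II: with q = P(C1), equating I's and II's payoffs gives −4q + 6 = 10q − 5 ⇒ q = 11/14.

20/7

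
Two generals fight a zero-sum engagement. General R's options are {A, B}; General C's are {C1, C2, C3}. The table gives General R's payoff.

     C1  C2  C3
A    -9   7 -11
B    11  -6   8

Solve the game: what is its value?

Row minima: A → -11, B → -6; maximin = -6.
Column maxima: C1 → 11, C2 → 7, C3 → 8; minimax = 7.
-6 ≠ 7, so there is no saddle point; optimal play is mixed.
C1 is strictly dominated by C3 (it gives General R strictly more in every row), so General C never plays it.
On the remaining 2×2 (A, B vs C2, C3):
Let General R play A with probability p. Expected payoff against C2: 7p + (-6)(1−p) = 13p − 6; against C3: (-11)p + 8(1−p) = −19p + 8.
Setting these equal: 13p − 6 = −19p + 8 ⇒ 32p = 14 ⇒ p = 7/16, and the value is (13)·(7/16) − 6 = -5/16.
For General C: with q = P(C2), equating A's and B's payoffs gives 18q − 11 = −14q + 8 ⇒ q = 19/32.

-5/16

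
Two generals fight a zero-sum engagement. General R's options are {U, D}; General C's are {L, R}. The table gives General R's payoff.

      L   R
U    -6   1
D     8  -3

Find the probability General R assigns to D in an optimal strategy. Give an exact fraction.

7/18

Row minima: U → -6, D → -3; maximin = -3.
Column maxima: L → 8, R → 1; minimax = 1.
-3 ≠ 1, so there is no saddle point; optimal play is mixed.
Let General R play U with probability p. Expected payoff against L: (-6)p + 8(1−p) = −14p + 8; against R: 1p + (-3)(1−p) = 4p − 3.
Setting these equal: −14p + 8 = 4p − 3 ⇒ −18p = -11 ⇒ p = 11/18, and the value is (-14)·(11/18) + 8 = -5/9.
For General C: with q = P(L), equating U's and D's payoffs gives −7q + 1 = 11q − 3 ⇒ q = 2/9.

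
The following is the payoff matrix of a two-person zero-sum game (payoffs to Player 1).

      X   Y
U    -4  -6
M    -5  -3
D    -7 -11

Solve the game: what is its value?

-9/2

Row minima: U → -6, M → -5, D → -11; maximin = -5.
Column maxima: X → -4, Y → -3; minimax = -4.
-5 ≠ -4, so there is no saddle point; optimal play is mixed.
D is strictly dominated by U, so Player 1 never plays it.
On the remaining 2×2 (U, M vs X, Y):
Let Player 1 play U with probability p. Expected payoff against X: (-4)p + (-5)(1−p) = p − 5; against Y: (-6)p + (-3)(1−p) = −3p − 3.
Setting these equal: p − 5 = −3p − 3 ⇒ 4p = 2 ⇒ p = 1/2, and the value is (1)·(1/2) − 5 = -9/2.
For Player 2: with q = P(X), equating U's and M's payoffs gives 2q − 6 = −2q − 3 ⇒ q = 3/4.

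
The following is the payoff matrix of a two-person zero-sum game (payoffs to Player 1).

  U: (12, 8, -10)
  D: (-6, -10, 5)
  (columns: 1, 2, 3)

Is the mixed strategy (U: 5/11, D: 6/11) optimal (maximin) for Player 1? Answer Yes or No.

Yes

Against 1 this mix gives (5/11)·12 + (6/11)·(-6) = 24/11.
Against 2 this mix gives (5/11)·8 + (6/11)·(-10) = -20/11.
Against 3 this mix gives (5/11)·(-10) + (6/11)·5 = -20/11.
All of Player 2's active replies (2, 3) yield -20/11, and no column does worse for Player 1. The mix makes Player 2 indifferent and guarantees -20/11, so it is optimal.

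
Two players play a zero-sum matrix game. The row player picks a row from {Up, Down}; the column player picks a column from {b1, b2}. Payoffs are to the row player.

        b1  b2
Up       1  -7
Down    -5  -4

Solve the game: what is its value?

-13/3

Row minima: Up → -7, Down → -5; maximin = -5.
Column maxima: b1 → 1, b2 → -4; minimax = -4.
-5 ≠ -4, so there is no saddle point; optimal play is mixed.
Let the row player play Up with probability p. Expected payoff against b1: 1p + (-5)(1−p) = 6p − 5; against b2: (-7)p + (-4)(1−p) = −3p − 4.
Setting these equal: 6p − 5 = −3p − 4 ⇒ 9p = 1 ⇒ p = 1/9, and the value is (6)·(1/9) − 5 = -13/3.
For the column player: with q = P(b1), equating Up's and Down's payoffs gives 8q − 7 = −q − 4 ⇒ q = 1/3.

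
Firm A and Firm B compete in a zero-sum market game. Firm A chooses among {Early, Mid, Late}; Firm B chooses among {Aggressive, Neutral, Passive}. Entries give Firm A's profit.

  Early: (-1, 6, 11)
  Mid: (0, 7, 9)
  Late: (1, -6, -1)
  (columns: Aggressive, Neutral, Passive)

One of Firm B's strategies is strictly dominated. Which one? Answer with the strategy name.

Neutral holds Firm A's payoff strictly below Passive in every row: 6 < 11, 7 < 9, -6 < -1.
So Passive is strictly dominated for Firm B.

Passive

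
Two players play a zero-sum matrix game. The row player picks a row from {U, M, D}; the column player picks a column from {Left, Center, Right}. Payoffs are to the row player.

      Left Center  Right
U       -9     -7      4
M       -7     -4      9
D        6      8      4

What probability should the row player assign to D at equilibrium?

Row minima: U → -9, M → -7, D → 4; maximin = 4.
Column maxima: Left → 6, Center → 8, Right → 9; minimax = 6.
4 ≠ 6, so there is no saddle point; optimal play is mixed.
U is strictly dominated by M, so the row player never plays it.
Center is strictly dominated by Left (it gives the row player strictly more in every row), so the column player never plays it.
On the remaining 2×2 (M, D vs Left, Right):
Let the row player play M with probability p. Expected payoff against Left: (-7)p + 6(1−p) = −13p + 6; against Right: 9p + 4(1−p) = 5p + 4.
Setting these equal: −13p + 6 = 5p + 4 ⇒ −18p = -2 ⇒ p = 1/9, and the value is (-13)·(1/9) + 6 = 41/9.
For the column player: with q = P(Left), equating M's and D's payoffs gives −16q + 9 = 2q + 4 ⇒ q = 5/18.

8/9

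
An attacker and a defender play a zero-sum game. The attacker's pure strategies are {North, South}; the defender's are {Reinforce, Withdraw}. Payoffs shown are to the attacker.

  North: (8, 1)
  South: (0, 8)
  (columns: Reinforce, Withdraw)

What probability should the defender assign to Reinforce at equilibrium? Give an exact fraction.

Row minima: North → 1, South → 0; maximin = 1.
Column maxima: Reinforce → 8, Withdraw → 8; minimax = 8.
1 ≠ 8, so there is no saddle point; optimal play is mixed.
Let the attacker play North with probability p. Expected payoff against Reinforce: 8p + 0(1−p) = 8p; against Withdraw: 1p + 8(1−p) = −7p + 8.
Setting these equal: 8p = −7p + 8 ⇒ 15p = 8 ⇒ p = 8/15, and the value is (8)·(8/15) = 64/15.
For the defender: with q = P(Reinforce), equating North's and South's payoffs gives 7q + 1 = −8q + 8 ⇒ q = 7/15.

7/15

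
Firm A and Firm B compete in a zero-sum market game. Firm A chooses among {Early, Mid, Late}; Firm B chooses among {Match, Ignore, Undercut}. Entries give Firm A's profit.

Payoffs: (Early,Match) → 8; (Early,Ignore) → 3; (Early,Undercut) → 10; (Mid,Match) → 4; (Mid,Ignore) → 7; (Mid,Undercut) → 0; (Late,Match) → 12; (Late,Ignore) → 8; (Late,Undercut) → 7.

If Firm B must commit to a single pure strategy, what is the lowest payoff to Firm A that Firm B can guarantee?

8

Column maxima: Match → 12, Ignore → 8, Undercut → 10.
The smallest of these is 8.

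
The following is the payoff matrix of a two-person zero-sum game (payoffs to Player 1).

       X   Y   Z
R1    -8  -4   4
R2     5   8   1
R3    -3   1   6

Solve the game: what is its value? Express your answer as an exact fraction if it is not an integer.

33/13

Row minima: R1 → -8, R2 → 1, R3 → -3; maximin = 1.
Column maxima: X → 5, Y → 8, Z → 6; minimax = 5.
1 ≠ 5, so there is no saddle point; optimal play is mixed.
R1 is strictly dominated by R3, so Player 1 never plays it.
Y is strictly dominated by X (it gives Player 1 strictly more in every row), so Player 2 never plays it.
On the remaining 2×2 (R2, R3 vs X, Z):
Let Player 1 play R2 with probability p. Expected payoff against X: 5p + (-3)(1−p) = 8p − 3; against Z: 1p + 6(1−p) = −5p + 6.
Setting these equal: 8p − 3 = −5p + 6 ⇒ 13p = 9 ⇒ p = 9/13, and the value is (8)·(9/13) − 3 = 33/13.
For Player 2: with q = P(X), equating R2's and R3's payoffs gives 4q + 1 = −9q + 6 ⇒ q = 5/13.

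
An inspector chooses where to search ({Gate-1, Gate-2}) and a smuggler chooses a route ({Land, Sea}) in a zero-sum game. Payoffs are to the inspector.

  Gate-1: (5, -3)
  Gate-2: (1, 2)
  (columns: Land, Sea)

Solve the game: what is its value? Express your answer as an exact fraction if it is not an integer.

Row minima: Gate-1 → -3, Gate-2 → 1; maximin = 1.
Column maxima: Land → 5, Sea → 2; minimax = 2.
1 ≠ 2, so there is no saddle point; optimal play is mixed.
Let the inspector play Gate-1 with probability p. Expected payoff against Land: 5p + 1(1−p) = 4p + 1; against Sea: (-3)p + 2(1−p) = −5p + 2.
Setting these equal: 4p + 1 = −5p + 2 ⇒ 9p = 1 ⇒ p = 1/9, and the value is (4)·(1/9) + 1 = 13/9.
For the smuggler: with q = P(Land), equating Gate-1's and Gate-2's payoffs gives 8q − 3 = −q + 2 ⇒ q = 5/9.

13/9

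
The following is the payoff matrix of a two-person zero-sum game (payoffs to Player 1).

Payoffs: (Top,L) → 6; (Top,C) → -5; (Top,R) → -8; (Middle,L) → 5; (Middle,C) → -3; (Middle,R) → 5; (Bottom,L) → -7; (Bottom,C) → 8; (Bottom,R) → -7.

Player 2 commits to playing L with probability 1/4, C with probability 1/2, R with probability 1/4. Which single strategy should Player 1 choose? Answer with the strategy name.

Expected payoff of Top: (1/4)·6 + (1/2)·(-5) + (1/4)·(-8) = -3.
Expected payoff of Middle: (1/4)·5 + (1/2)·(-3) + (1/4)·5 = 1.
Expected payoff of Bottom: (1/4)·(-7) + (1/2)·8 + (1/4)·(-7) = 1/2.
The largest is 1, so Player 1's best response is Middle.

Middle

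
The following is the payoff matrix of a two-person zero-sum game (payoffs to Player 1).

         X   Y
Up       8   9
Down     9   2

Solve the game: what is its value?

65/8

Row minima: Up → 8, Down → 2; maximin = 8.
Column maxima: X → 9, Y → 9; minimax = 9.
8 ≠ 9, so there is no saddle point; optimal play is mixed.
Let Player 1 play Up with probability p. Expected payoff against X: 8p + 9(1−p) = −p + 9; against Y: 9p + 2(1−p) = 7p + 2.
Setting these equal: −p + 9 = 7p + 2 ⇒ −8p = -7 ⇒ p = 7/8, and the value is (-1)·(7/8) + 9 = 65/8.
For Player 2: with q = P(X), equating Up's and Down's payoffs gives −q + 9 = 7q + 2 ⇒ q = 7/8.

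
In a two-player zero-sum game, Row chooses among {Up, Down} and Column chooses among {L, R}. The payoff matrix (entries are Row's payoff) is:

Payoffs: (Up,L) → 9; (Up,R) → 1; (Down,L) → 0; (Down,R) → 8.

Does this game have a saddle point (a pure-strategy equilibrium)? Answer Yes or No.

No

Row minima: Up → 1, Down → 0; maximin = 1.
Column maxima: L → 9, R → 8; minimax = 8.
1 ≠ 8, so no pure-strategy equilibrium exists.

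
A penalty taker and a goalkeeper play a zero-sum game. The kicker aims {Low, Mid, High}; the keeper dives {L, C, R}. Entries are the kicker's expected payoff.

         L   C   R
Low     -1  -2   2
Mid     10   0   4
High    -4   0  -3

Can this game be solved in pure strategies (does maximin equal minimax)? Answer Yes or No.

Yes

Row minima: Low → -2, Mid → 0, High → -4; maximin = 0.
Column maxima: L → 10, C → 0, R → 4; minimax = 0.
maximin = minimax = 0, so a saddle point exists.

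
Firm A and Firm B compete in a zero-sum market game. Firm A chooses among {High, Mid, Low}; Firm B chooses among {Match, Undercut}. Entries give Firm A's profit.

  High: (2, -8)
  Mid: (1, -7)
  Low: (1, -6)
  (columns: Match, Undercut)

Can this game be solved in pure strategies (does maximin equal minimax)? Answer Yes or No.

Yes

Row minima: High → -8, Mid → -7, Low → -6; maximin = -6.
Column maxima: Match → 2, Undercut → -6; minimax = -6.
maximin = minimax = -6, so a saddle point exists.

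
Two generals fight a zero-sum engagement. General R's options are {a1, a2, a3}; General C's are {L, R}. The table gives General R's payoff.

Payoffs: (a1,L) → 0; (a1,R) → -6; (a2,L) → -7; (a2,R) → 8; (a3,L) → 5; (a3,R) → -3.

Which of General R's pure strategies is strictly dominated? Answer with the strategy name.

a1

a3 gives a strictly higher payoff than a1 against every column: 5 > 0, -3 > -6.
So a1 is strictly dominated and General R never plays it.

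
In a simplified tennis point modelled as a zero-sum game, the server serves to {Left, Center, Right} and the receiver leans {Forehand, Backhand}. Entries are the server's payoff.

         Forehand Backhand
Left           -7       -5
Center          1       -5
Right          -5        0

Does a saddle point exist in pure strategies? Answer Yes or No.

Row minima: Left → -7, Center → -5, Right → -5; maximin = -5.
Column maxima: Forehand → 1, Backhand → 0; minimax = 0.
-5 ≠ 0, so no pure-strategy equilibrium exists.

No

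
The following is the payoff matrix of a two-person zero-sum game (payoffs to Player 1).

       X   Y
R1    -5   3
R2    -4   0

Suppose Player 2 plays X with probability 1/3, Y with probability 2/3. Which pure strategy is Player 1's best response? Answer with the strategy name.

R1

Expected payoff of R1: (1/3)·(-5) + (2/3)·3 = 1/3.
Expected payoff of R2: (1/3)·(-4) + (2/3)·0 = -4/3.
The largest is 1/3, so Player 1's best response is R1.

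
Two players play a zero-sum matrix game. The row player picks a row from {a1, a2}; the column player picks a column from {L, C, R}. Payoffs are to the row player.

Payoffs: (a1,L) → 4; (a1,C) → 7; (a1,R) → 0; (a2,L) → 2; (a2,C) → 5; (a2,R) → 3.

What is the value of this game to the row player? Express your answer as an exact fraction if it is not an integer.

Row minima: a1 → 0, a2 → 2; maximin = 2.
Column maxima: L → 4, C → 7, R → 3; minimax = 3.
2 ≠ 3, so there is no saddle point; optimal play is mixed.
C is strictly dominated by L (it gives the row player strictly more in every row), so the column player never plays it.
On the remaining 2×2 (a1, a2 vs L, R):
Let the row player play a1 with probability p. Expected payoff against L: 4p + 2(1−p) = 2p + 2; against R: 0p + 3(1−p) = −3p + 3.
Setting these equal: 2p + 2 = −3p + 3 ⇒ 5p = 1 ⇒ p = 1/5, and the value is (2)·(1/5) + 2 = 12/5.
For the column player: with q = P(L), equating a1's and a2's payoffs gives 4q = −q + 3 ⇒ q = 3/5.

12/5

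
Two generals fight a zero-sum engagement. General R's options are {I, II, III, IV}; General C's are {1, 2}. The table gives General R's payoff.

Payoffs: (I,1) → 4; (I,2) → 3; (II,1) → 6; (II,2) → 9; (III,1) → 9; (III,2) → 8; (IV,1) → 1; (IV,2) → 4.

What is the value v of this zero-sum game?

33/4

Row minima: I → 3, II → 6, III → 8, IV → 1; maximin = 8.
Column maxima: 1 → 9, 2 → 9; minimax = 9.
8 ≠ 9, so there is no saddle point; optimal play is mixed.
I is strictly dominated by II, so General R never plays it.
IV is strictly dominated by II, so General R never plays it.
On the remaining 2×2 (II, III vs 1, 2):
Let General R play II with probability p. Expected payoff against 1: 6p + 9(1−p) = −3p + 9; against 2: 9p + 8(1−p) = p + 8.
Setting these equal: −3p + 9 = p + 8 ⇒ −4p = -1 ⇒ p = 1/4, and the value is (-3)·(1/4) + 9 = 33/4.
For General C: with q = P(1), equating II's and III's payoffs gives −3q + 9 = q + 8 ⇒ q = 1/4.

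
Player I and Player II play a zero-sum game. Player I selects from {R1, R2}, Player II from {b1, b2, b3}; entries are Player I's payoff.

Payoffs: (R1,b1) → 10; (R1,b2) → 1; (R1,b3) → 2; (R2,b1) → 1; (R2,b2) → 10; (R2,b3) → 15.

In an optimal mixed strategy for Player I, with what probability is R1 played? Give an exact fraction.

1/2

Row minima: R1 → 1, R2 → 1; maximin = 1.
Column maxima: b1 → 10, b2 → 10, b3 → 15; minimax = 10.
1 ≠ 10, so there is no saddle point; optimal play is mixed.
b3 is strictly dominated by b2 (it gives Player I strictly more in every row), so Player II never plays it.
On the remaining 2×2 (R1, R2 vs b1, b2):
Let Player I play R1 with probability p. Expected payoff against b1: 10p + 1(1−p) = 9p + 1; against b2: 1p + 10(1−p) = −9p + 10.
Setting these equal: 9p + 1 = −9p + 10 ⇒ 18p = 9 ⇒ p = 1/2, and the value is (9)·(1/2) + 1 = 11/2.
For Player II: with q = P(b1), equating R1's and R2's payoffs gives 9q + 1 = −9q + 10 ⇒ q = 1/2.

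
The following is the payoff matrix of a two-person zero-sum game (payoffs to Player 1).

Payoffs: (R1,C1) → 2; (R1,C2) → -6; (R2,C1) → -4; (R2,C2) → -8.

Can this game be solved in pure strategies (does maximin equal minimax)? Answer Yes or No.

Yes

Row minima: R1 → -6, R2 → -8; maximin = -6.
Column maxima: C1 → 2, C2 → -6; minimax = -6.
maximin = minimax = -6, so a saddle point exists.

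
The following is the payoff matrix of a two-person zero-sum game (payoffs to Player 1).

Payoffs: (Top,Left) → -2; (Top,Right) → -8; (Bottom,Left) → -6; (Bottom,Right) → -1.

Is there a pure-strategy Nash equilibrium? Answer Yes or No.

No

Row minima: Top → -8, Bottom → -6; maximin = -6.
Column maxima: Left → -2, Right → -1; minimax = -2.
-6 ≠ -2, so no pure-strategy equilibrium exists.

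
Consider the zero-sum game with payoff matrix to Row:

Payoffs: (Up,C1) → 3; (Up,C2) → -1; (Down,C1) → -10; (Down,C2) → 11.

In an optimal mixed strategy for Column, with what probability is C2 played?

Row minima: Up → -1, Down → -10; maximin = -1.
Column maxima: C1 → 3, C2 → 11; minimax = 3.
-1 ≠ 3, so there is no saddle point; optimal play is mixed.
Let Row play Up with probability p. Expected payoff against C1: 3p + (-10)(1−p) = 13p − 10; against C2: (-1)p + 11(1−p) = −12p + 11.
Setting these equal: 13p − 10 = −12p + 11 ⇒ 25p = 21 ⇒ p = 21/25, and the value is (13)·(21/25) − 10 = 23/25.
For Column: with q = P(C1), equating Up's and Down's payoffs gives 4q − 1 = −21q + 11 ⇒ q = 12/25.

13/25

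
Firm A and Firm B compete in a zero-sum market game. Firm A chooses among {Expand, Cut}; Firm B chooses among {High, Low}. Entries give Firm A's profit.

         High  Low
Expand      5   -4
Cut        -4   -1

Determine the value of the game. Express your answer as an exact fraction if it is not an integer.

Row minima: Expand → -4, Cut → -4; maximin = -4.
Column maxima: High → 5, Low → -1; minimax = -1.
-4 ≠ -1, so there is no saddle point; optimal play is mixed.
Let Firm A play Expand with probability p. Expected payoff against High: 5p + (-4)(1−p) = 9p − 4; against Low: (-4)p + (-1)(1−p) = −3p − 1.
Setting these equal: 9p − 4 = −3p − 1 ⇒ 12p = 3 ⇒ p = 1/4, and the value is (9)·(1/4) − 4 = -7/4.
For Firm B: with q = P(High), equating Expand's and Cut's payoffs gives 9q − 4 = −3q − 1 ⇒ q = 1/4.

-7/4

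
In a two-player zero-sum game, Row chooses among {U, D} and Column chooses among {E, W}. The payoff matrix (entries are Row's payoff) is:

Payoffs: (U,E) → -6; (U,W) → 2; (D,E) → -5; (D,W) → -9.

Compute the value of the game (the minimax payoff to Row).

Row minima: U → -6, D → -9; maximin = -6.
Column maxima: E → -5, W → 2; minimax = -5.
-6 ≠ -5, so there is no saddle point; optimal play is mixed.
Let Row play U with probability p. Expected payoff against E: (-6)p + (-5)(1−p) = −p − 5; against W: 2p + (-9)(1−p) = 11p − 9.
Setting these equal: −p − 5 = 11p − 9 ⇒ −12p = -4 ⇒ p = 1/3, and the value is (-1)·(1/3) − 5 = -16/3.
For Column: with q = P(E), equating U's and D's payoffs gives −8q + 2 = 4q − 9 ⇒ q = 11/12.

-16/3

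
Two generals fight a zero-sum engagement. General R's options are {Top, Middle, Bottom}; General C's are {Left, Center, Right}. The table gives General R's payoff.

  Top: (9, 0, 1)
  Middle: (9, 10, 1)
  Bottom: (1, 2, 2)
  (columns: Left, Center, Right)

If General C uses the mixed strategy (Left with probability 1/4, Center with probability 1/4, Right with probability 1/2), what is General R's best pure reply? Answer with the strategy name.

Middle

Expected payoff of Top: (1/4)·9 + (1/4)·0 + (1/2)·1 = 11/4.
Expected payoff of Middle: (1/4)·9 + (1/4)·10 + (1/2)·1 = 21/4.
Expected payoff of Bottom: (1/4)·1 + (1/4)·2 + (1/2)·2 = 7/4.
The largest is 21/4, so General R's best response is Middle.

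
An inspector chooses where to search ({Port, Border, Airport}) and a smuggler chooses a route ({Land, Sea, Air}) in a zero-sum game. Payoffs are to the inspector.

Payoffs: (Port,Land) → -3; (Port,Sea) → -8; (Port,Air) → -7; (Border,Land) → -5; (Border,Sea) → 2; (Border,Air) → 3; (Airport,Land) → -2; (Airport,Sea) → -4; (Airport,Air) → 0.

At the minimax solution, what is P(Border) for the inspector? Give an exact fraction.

2/9

Row minima: Port → -8, Border → -5, Airport → -4; maximin = -4.
Column maxima: Land → -2, Sea → 2, Air → 3; minimax = -2.
-4 ≠ -2, so there is no saddle point; optimal play is mixed.
Port is strictly dominated by Airport, so the inspector never plays it.
With Port eliminated, Air is strictly dominated by Land (it gives the inspector strictly more in every remaining row), so the smuggler never plays it.
On the remaining 2×2 (Border, Airport vs Land, Sea):
Let the inspector play Border with probability p. Expected payoff against Land: (-5)p + (-2)(1−p) = −3p − 2; against Sea: 2p + (-4)(1−p) = 6p − 4.
Setting these equal: −3p − 2 = 6p − 4 ⇒ −9p = -2 ⇒ p = 2/9, and the value is (-3)·(2/9) − 2 = -8/3.
For the smuggler: with q = P(Land), equating Border's and Airport's payoffs gives −7q + 2 = 2q − 4 ⇒ q = 2/3.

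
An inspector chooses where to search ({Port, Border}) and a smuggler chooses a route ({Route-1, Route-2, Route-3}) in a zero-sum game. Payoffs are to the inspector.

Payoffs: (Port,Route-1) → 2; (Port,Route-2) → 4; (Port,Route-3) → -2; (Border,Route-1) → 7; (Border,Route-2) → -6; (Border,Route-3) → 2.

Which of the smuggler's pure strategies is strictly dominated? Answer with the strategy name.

Route-1

Route-3 holds the inspector's payoff strictly below Route-1 in every row: -2 < 2, 2 < 7.
So Route-1 is strictly dominated for the smuggler.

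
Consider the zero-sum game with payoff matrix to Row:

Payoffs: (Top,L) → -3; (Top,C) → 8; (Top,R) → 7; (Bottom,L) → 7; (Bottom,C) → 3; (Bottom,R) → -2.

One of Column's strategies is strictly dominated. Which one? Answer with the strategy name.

R holds Row's payoff strictly below C in every row: 7 < 8, -2 < 3.
So C is strictly dominated for Column.

C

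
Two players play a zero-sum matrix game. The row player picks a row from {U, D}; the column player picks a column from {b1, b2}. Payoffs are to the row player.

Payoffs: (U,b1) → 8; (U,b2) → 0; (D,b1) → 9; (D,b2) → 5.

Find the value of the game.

5

Row minima: U → 0, D → 5; maximin = 5.
Column maxima: b1 → 9, b2 → 5; minimax = 5.
Since maximin = minimax = 5, there is a saddle point and the value is 5.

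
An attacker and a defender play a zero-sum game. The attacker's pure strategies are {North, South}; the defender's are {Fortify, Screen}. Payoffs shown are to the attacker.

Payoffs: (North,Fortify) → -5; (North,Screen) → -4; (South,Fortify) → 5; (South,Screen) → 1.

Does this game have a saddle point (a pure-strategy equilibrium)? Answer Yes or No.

Yes

Row minima: North → -5, South → 1; maximin = 1.
Column maxima: Fortify → 5, Screen → 1; minimax = 1.
maximin = minimax = 1, so a saddle point exists.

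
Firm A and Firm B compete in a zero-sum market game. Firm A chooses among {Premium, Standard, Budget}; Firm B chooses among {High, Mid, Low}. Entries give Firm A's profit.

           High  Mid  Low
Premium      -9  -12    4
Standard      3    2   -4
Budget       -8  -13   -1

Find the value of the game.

-20/11

Row minima: Premium → -12, Standard → -4, Budget → -13; maximin = -4.
Column maxima: High → 3, Mid → 2, Low → 4; minimax = 2.
-4 ≠ 2, so there is no saddle point; optimal play is mixed.
High is strictly dominated by Mid (it gives Firm A strictly more in every row), so Firm B never plays it.
With High eliminated, Budget is strictly dominated by Premium (Premium gives Firm A strictly more in every remaining column), so Firm A never plays it.
On the remaining 2×2 (Premium, Standard vs Mid, Low):
Let Firm A play Premium with probability p. Expected payoff against Mid: (-12)p + 2(1−p) = −14p + 2; against Low: 4p + (-4)(1−p) = 8p − 4.
Setting these equal: −14p + 2 = 8p − 4 ⇒ −22p = -6 ⇒ p = 3/11, and the value is (-14)·(3/11) + 2 = -20/11.
For Firm B: with q = P(Mid), equating Premium's and Standard's payoffs gives −16q + 4 = 6q − 4 ⇒ q = 4/11.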